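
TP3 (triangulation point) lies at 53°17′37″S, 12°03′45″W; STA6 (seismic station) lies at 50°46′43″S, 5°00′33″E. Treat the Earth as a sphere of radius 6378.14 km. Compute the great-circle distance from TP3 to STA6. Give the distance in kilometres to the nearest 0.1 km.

TP3: φ = -53.29361°, λ = -12.06250°
STA6: φ = -50.77861°, λ = +5.00917°
Δφ = 2.5150°,  Δλ = 17.0717°
a = sin²(Δφ/2) + cos φ₁ cos φ₂ sin²(Δλ/2) = 0.008808
c = 2·arcsin(√a) = 0.187979 rad = 10.7704°
d = R·c = 6378.14 × 0.187979 = 1199.0 km

1199.0 km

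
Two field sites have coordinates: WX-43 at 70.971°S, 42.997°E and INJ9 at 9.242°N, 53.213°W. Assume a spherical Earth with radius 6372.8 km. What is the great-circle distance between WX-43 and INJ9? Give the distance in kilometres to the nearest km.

Δφ = 80.2130°,  Δλ = -96.2100°
a = sin²(Δφ/2) + cos φ₁ cos φ₂ sin²(Δλ/2) = 0.593320
c = 2·arcsin(√a) = 1.758537 rad = 100.7568°
d = R·c = 6372.8 × 1.758537 = 11206.8 km

11207 km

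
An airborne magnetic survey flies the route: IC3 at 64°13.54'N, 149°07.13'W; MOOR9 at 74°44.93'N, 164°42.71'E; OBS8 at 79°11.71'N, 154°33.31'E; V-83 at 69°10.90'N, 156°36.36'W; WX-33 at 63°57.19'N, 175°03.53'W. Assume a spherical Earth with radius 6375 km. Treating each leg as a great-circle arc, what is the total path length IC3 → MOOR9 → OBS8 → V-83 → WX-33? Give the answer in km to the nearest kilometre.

5379 km

IC3: φ = +64.22567°, λ = -149.11883°
MOOR9: φ = +74.74883°, λ = +164.71183°
OBS8: φ = +79.19517°, λ = +154.55517°
V-83: φ = +69.18167°, λ = -156.60600°
WX-33: φ = +63.95317°, λ = -175.05883°
IC3→MOOR9: c = 0.323866 rad, d = 2064.65 km
MOOR9→OBS8: c = 0.087003 rad, d = 554.64 km
OBS8→V-83: c = 0.276588 rad, d = 1763.25 km
V-83→WX-33: c = 0.156266 rad, d = 996.20 km
Total = 2064.65 + 554.64 + 1763.25 + 996.20 = 5378.74 km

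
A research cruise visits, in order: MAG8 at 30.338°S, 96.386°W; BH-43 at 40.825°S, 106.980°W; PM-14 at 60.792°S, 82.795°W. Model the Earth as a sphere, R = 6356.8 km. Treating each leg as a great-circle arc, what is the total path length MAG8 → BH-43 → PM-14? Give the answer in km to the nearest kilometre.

MAG8→BH-43: c = 0.236499 rad, d = 1503.38 km
BH-43→PM-14: c = 0.433554 rad, d = 2756.02 km
Total = 1503.38 + 2756.02 = 4259.39 km

4259 km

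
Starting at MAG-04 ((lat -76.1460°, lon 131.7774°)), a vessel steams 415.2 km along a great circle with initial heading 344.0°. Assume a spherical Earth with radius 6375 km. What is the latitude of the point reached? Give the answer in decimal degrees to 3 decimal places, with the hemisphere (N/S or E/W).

δ = d/R = 415.2/6375 = 0.065129 rad
φ₂ = arcsin(sin φ₁ cos δ + cos φ₁ sin δ cos θ)
   = arcsin(-0.97091·0.99788 + 0.23945·0.06508·0.96126) = -72.52921°
λ₂ = λ₁ + atan2(sin θ sin δ cos φ₁, cos δ − sin φ₁ sin φ₂) = 128.35169°

72.529°S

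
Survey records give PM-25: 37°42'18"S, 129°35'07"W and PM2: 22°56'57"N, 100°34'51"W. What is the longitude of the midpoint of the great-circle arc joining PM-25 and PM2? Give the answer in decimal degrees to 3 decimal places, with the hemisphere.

PM-25: φ = -37.70500°, λ = -129.58528°
PM2: φ = +22.94917°, λ = -100.58083°
Bx = cos φ₂ cos Δλ = 0.805360,  By = cos φ₂ sin Δλ = 0.446500
φₘ = atan2(sin φ₁ + sin φ₂, √((cos φ₁ + Bx)² + By²)) = -7.61648°
λₘ = λ₁ + atan2(By, cos φ₁ + Bx) = -113.96062°

113.961°W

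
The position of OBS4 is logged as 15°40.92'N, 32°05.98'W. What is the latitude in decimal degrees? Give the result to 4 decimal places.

15.6820°N

15° + 40.92′/60 = 15 + 0.68200 = 15.6820°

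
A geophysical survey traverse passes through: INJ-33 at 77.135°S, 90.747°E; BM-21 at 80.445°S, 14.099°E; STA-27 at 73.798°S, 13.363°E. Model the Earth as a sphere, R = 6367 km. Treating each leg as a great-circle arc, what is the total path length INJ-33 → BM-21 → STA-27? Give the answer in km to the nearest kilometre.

2305 km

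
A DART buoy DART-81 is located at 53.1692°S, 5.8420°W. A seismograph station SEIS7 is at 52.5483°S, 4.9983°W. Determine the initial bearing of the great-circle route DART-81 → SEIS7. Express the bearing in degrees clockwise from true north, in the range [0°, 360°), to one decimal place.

39.7°

Δλ = 0.8437°
y = sin Δλ · cos φ₂ = 0.008954
x = cos φ₁ sin φ₂ − sin φ₁ cos φ₂ cos Δλ = 0.010784
θ = atan2(y, x) = 39.7037° → 39.7037° (mod 360°)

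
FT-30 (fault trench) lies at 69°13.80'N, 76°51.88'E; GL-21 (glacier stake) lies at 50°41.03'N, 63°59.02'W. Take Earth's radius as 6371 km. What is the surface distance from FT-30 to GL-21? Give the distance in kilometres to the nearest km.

FT-30: φ = +69.23000°, λ = +76.86467°
GL-21: φ = +50.68383°, λ = -63.98367°
Δφ = -18.5462°,  Δλ = -140.8483°
a = sin²(Δφ/2) + cos φ₁ cos φ₂ sin²(Δλ/2) = 0.225428
c = 2·arcsin(√a) = 0.989457 rad = 56.6917°
d = R·c = 6371 × 0.989457 = 6303.8 km

6304 km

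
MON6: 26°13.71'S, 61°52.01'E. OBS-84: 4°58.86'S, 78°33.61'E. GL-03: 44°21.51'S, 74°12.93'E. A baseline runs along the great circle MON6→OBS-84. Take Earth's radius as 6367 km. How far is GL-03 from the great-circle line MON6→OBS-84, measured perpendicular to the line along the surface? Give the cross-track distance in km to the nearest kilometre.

MON6: φ = -26.22850°, λ = +61.86683°
OBS-84: φ = -4.98100°, λ = +78.56017°
GL-03: φ = -44.35850°, λ = +74.21550°
δ₁₃ = central angle MON6→GL-03 = 0.361084 rad  (haversine)
θ₁₃ = bearing MON6→GL-03 = 154.354°,  θ₁₂ = bearing MON6→OBS-84 = 39.769°
dₓₜ = R·arcsin(sin δ₁₃ · sin(θ₁₃ − θ₁₂)) = 6367·arcsin(0.35329·sin(114.585°)) = 2082.394 km
|dₓₜ| = 2082.394 km

2082 km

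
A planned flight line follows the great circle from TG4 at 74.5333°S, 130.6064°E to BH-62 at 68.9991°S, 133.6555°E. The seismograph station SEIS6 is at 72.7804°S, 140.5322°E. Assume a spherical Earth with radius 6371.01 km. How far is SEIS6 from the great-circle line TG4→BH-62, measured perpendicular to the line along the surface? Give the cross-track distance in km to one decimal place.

δ₁₃ = central angle TG4→SEIS6 = 0.057447 rad  (haversine)
θ₁₃ = bearing TG4→SEIS6 = 62.717°,  θ₁₂ = bearing TG4→BH-62 = 11.237°
dₓₜ = R·arcsin(sin δ₁₃ · sin(θ₁₃ − θ₁₂)) = 6371.01·arcsin(0.05742·sin(51.480°)) = 286.292 km
|dₓₜ| = 286.292 km

286.3 km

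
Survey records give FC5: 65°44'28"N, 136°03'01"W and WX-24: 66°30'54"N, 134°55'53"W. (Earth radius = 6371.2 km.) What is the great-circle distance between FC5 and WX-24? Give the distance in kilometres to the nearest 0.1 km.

99.7 km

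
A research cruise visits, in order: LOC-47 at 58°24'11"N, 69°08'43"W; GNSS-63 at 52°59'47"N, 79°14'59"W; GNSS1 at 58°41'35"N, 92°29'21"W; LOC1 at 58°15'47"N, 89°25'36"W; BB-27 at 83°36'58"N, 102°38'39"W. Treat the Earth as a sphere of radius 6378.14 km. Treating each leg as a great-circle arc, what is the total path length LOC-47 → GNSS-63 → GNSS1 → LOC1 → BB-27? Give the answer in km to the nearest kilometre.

4942 km

LOC-47: φ = +58.40306°, λ = -69.14528°
GNSS-63: φ = +52.99639°, λ = -79.24972°
GNSS1: φ = +58.69306°, λ = -92.48917°
LOC1: φ = +58.26306°, λ = -89.42667°
BB-27: φ = +83.61611°, λ = -102.64417°
LOC-47→GNSS-63: c = 0.136782 rad, d = 872.41 km
GNSS-63→GNSS1: c = 0.162974 rad, d = 1039.47 km
GNSS1→LOC1: c = 0.028933 rad, d = 184.54 km
LOC1→BB-27: c = 0.446099 rad, d = 2845.28 km
Total = 872.41 + 1039.47 + 184.54 + 2845.28 = 4941.70 km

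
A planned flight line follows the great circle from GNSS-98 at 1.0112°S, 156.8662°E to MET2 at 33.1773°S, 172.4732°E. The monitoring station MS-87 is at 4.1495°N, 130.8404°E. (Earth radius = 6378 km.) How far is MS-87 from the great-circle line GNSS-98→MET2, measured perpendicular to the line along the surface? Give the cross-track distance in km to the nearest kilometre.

δ₁₃ = central angle GNSS-98→MS-87 = 0.462759 rad  (haversine)
θ₁₃ = bearing GNSS-98→MS-87 = 281.390°,  θ₁₂ = bearing GNSS-98→MET2 = 157.094°
dₓₜ = R·arcsin(sin δ₁₃ · sin(θ₁₃ − θ₁₂)) = 6378·arcsin(0.44642·sin(124.296°)) = 2409.093 km
|dₓₜ| = 2409.093 km

2409 km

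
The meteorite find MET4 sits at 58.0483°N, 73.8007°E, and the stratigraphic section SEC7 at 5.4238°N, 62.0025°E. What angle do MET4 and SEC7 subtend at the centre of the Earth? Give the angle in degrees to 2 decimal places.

53.42°

Δφ = -52.6245°,  Δλ = -11.7982°
a = sin²(Δφ/2) + cos φ₁ cos φ₂ sin²(Δλ/2) = 0.202047
c = 2·arcsin(√a) = 0.932403 rad = 53.4227°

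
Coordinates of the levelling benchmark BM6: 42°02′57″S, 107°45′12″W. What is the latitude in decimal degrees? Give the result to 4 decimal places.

42° + 2′/60 + 57″/3600 = 42 + 0.03333 + 0.01583 = 42.0492°

42.0492°S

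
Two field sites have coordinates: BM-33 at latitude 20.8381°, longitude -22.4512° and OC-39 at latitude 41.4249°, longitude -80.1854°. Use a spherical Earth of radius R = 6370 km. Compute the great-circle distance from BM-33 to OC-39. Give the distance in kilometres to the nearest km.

5831 km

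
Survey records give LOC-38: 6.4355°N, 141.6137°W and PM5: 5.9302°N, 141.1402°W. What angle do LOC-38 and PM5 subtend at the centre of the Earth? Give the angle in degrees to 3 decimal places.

0.691°

Δφ = -0.5053°,  Δλ = 0.4735°
a = sin²(Δφ/2) + cos φ₁ cos φ₂ sin²(Δλ/2) = 0.000036
c = 2·arcsin(√a) = 0.012053 rad = 0.6906°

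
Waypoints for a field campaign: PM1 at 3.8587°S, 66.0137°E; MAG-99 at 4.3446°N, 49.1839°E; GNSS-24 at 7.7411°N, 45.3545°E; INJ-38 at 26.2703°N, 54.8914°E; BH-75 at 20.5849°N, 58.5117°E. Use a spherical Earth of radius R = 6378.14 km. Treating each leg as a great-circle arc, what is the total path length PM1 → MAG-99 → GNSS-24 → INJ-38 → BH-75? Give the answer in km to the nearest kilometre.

PM1→MAG-99: c = 0.326543 rad, d = 2082.74 km
MAG-99→GNSS-24: c = 0.089052 rad, d = 567.99 km
GNSS-24→INJ-38: c = 0.360044 rad, d = 2296.41 km
INJ-38→BH-75: c = 0.114905 rad, d = 732.88 km
Total = 2082.74 + 567.99 + 2296.41 + 732.88 = 5680.02 km

5680 km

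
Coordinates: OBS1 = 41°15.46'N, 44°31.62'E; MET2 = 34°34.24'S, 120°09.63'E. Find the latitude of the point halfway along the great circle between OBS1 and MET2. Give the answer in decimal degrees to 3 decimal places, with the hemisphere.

OBS1: φ = +41.25767°, λ = +44.52700°
MET2: φ = -34.57067°, λ = +120.16050°
Bx = cos φ₂ cos Δλ = 0.204312,  By = cos φ₂ sin Δλ = 0.797677
φₘ = atan2(sin φ₁ + sin φ₂, √((cos φ₁ + Bx)² + By²)) = 4.22689°
λₘ = λ₁ + atan2(By, cos φ₁ + Bx) = 84.36643°

4.227°N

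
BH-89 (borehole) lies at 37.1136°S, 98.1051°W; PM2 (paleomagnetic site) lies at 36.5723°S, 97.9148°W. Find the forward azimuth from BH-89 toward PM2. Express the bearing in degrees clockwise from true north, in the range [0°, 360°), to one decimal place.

15.8°

Δλ = 0.1903°
y = sin Δλ · cos φ₂ = 0.002667
x = cos φ₁ sin φ₂ − sin φ₁ cos φ₂ cos Δλ = 0.009445
θ = atan2(y, x) = 15.7710° → 15.7710° (mod 360°)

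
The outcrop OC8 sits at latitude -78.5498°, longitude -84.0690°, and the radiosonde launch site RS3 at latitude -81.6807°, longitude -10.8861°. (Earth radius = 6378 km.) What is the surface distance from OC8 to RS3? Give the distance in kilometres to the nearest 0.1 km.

Δφ = -3.1309°,  Δλ = 73.1829°
a = sin²(Δφ/2) + cos φ₁ cos φ₂ sin²(Δλ/2) = 0.010953
c = 2·arcsin(√a) = 0.209696 rad = 12.0147°
d = R·c = 6378 × 0.209696 = 1337.4 km

1337.4 km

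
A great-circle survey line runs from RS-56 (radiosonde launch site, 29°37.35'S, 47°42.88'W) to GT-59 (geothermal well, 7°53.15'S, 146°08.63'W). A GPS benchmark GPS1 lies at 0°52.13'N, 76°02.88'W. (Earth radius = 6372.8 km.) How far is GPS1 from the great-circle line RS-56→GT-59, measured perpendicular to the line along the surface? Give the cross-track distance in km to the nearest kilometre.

RS-56: φ = -29.62250°, λ = -47.71467°
GT-59: φ = -7.88583°, λ = -146.14383°
GPS1: φ = +0.86883°, λ = -76.04800°
δ₁₃ = central angle RS-56→GPS1 = 0.711203 rad  (haversine)
θ₁₃ = bearing RS-56→GPS1 = 313.365°,  θ₁₂ = bearing RS-56→GT-59 = 258.968°
dₓₜ = R·arcsin(sin δ₁₃ · sin(θ₁₃ − θ₁₂)) = 6372.8·arcsin(0.65275·sin(54.397°)) = 3565.326 km
|dₓₜ| = 3565.326 km

3565 km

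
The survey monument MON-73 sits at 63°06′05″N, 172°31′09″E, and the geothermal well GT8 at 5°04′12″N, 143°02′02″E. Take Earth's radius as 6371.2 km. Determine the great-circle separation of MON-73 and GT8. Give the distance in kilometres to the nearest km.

MON-73: φ = +63.10139°, λ = +172.51917°
GT8: φ = +5.07000°, λ = +143.03389°
Δφ = -58.0314°,  Δλ = -29.4853°
a = sin²(Δφ/2) + cos φ₁ cos φ₂ sin²(Δλ/2) = 0.264456
c = 2·arcsin(√a) = 1.080272 rad = 61.8950°
d = R·c = 6371.2 × 1.080272 = 6882.6 km

6883 km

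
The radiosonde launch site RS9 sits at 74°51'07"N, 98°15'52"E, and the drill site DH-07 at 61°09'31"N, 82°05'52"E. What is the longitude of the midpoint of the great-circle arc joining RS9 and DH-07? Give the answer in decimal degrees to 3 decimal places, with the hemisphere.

RS9: φ = +74.85194°, λ = +98.26444°
DH-07: φ = +61.15861°, λ = +82.09778°
Bx = cos φ₂ cos Δλ = 0.463311,  By = cos φ₂ sin Δλ = -0.134312
φₘ = atan2(sin φ₁ + sin φ₂, √((cos φ₁ + Bx)² + By²)) = 68.18564°
λₘ = λ₁ + atan2(By, cos φ₁ + Bx) = 87.76363°

87.764°E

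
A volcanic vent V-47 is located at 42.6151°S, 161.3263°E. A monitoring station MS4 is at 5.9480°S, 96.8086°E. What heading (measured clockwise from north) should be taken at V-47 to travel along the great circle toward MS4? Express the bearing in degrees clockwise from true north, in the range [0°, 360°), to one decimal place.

283.4°

Δλ = -64.5177°
y = sin Δλ · cos φ₂ = -0.897858
x = cos φ₁ sin φ₂ − sin φ₁ cos φ₂ cos Δλ = 0.213469
θ = atan2(y, x) = -76.6260° → 283.3740° (mod 360°)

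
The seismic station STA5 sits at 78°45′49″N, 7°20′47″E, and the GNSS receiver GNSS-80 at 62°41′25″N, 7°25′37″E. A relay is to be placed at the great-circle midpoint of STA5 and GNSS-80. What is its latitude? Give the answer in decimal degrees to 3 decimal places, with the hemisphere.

70.727°N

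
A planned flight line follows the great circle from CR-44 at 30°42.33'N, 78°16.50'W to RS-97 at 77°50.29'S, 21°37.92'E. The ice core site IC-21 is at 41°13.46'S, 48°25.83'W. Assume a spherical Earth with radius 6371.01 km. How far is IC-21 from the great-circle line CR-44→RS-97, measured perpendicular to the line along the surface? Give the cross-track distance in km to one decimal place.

912.0 km

CR-44: φ = +30.70550°, λ = -78.27500°
RS-97: φ = -77.83817°, λ = +21.63200°
IC-21: φ = -41.22433°, λ = -48.43050°
δ₁₃ = central angle CR-44→IC-21 = 1.344451 rad  (haversine)
θ₁₃ = bearing CR-44→IC-21 = 157.412°,  θ₁₂ = bearing CR-44→RS-97 = 165.830°
dₓₜ = R·arcsin(sin δ₁₃ · sin(θ₁₃ − θ₁₂)) = 6371.01·arcsin(0.97449·sin(-8.418°)) = -912.007 km
|dₓₜ| = 912.007 km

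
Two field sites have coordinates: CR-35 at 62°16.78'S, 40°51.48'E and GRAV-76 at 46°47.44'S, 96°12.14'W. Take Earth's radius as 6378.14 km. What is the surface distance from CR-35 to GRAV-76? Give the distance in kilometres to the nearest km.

7310 km

CR-35: φ = -62.27967°, λ = +40.85800°
GRAV-76: φ = -46.79067°, λ = -96.20233°
Δφ = 15.4890°,  Δλ = -137.0603°
a = sin²(Δφ/2) + cos φ₁ cos φ₂ sin²(Δλ/2) = 0.293971
c = 2·arcsin(√a) = 1.146085 rad = 65.6658°
d = R·c = 6378.14 × 1.146085 = 7309.9 km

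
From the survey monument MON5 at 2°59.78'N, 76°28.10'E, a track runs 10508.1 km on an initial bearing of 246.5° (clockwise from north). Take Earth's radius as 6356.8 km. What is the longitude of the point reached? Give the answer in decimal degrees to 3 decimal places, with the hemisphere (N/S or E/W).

MON5: φ = +2.99633°, λ = +76.46833°
δ = d/R = 10508.1/6356.8 = 1.653049 rad
φ₂ = arcsin(sin φ₁ cos δ + cos φ₁ sin δ cos θ)
   = arcsin(0.05227·-0.08216 + 0.99863·0.99662·-0.39875) = -23.65024°
λ₂ = λ₁ + atan2(sin θ sin δ cos φ₁, cos δ − sin φ₁ sin φ₂) = -17.36719°

17.367°W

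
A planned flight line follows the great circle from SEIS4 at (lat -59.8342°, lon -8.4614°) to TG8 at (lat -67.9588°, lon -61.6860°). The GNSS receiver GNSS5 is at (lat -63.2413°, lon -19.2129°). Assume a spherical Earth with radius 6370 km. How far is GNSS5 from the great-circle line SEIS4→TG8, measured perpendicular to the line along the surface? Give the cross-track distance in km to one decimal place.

δ₁₃ = central angle SEIS4→GNSS5 = 0.107188 rad  (haversine)
θ₁₃ = bearing SEIS4→GNSS5 = 231.729°,  θ₁₂ = bearing SEIS4→TG8 = 227.907°
dₓₜ = R·arcsin(sin δ₁₃ · sin(θ₁₃ − θ₁₂)) = 6370·arcsin(0.10698·sin(3.822°)) = 45.423 km
|dₓₜ| = 45.423 km

45.4 km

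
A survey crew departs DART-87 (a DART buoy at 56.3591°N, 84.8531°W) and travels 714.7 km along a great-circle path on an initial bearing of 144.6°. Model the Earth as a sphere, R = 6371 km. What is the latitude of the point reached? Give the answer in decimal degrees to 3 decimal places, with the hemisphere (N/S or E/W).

50.963°N

δ = d/R = 714.7/6371 = 0.112180 rad
φ₂ = arcsin(sin φ₁ cos δ + cos φ₁ sin δ cos θ)
   = arcsin(0.83253·0.99371 + 0.55399·0.11195·-0.81513) = 50.96325°
λ₂ = λ₁ + atan2(sin θ sin δ cos φ₁, cos δ − sin φ₁ sin φ₂) = -78.94331°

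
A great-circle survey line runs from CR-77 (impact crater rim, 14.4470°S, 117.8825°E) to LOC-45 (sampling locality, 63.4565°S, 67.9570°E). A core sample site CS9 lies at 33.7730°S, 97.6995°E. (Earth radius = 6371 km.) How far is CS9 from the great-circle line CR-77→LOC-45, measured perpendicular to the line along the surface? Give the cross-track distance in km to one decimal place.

815.0 km

δ₁₃ = central angle CR-77→CS9 = 0.464105 rad  (haversine)
θ₁₃ = bearing CR-77→CS9 = 219.845°,  θ₁₂ = bearing CR-77→LOC-45 = 203.286°
dₓₜ = R·arcsin(sin δ₁₃ · sin(θ₁₃ − θ₁₂)) = 6371·arcsin(0.44762·sin(16.559°)) = 814.970 km
|dₓₜ| = 814.970 km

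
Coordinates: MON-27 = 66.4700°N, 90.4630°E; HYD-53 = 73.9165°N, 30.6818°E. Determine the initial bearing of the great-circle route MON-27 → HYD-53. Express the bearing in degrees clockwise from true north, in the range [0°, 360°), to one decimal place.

Δλ = -59.7812°
y = sin Δλ · cos φ₂ = -0.239391
x = cos φ₁ sin φ₂ − sin φ₁ cos φ₂ cos Δλ = 0.255763
θ = atan2(y, x) = -43.1063° → 316.8937° (mod 360°)

316.9°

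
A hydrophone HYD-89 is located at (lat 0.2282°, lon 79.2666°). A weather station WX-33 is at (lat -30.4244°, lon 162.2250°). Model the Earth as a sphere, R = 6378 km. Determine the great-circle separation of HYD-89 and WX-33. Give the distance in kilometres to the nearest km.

9356 km

Δφ = -30.6526°,  Δλ = 82.9584°
a = sin²(Δφ/2) + cos φ₁ cos φ₂ sin²(Δλ/2) = 0.448154
c = 2·arcsin(√a) = 1.466918 rad = 84.0482°
d = R·c = 6378 × 1.466918 = 9356.0 km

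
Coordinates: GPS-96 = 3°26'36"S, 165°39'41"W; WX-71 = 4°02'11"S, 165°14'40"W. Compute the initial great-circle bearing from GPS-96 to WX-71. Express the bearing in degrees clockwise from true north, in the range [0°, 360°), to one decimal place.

145.0°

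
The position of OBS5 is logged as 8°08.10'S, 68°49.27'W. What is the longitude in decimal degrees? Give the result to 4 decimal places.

68.8212°W

68° + 49.27′/60 = 68 + 0.82117 = 68.8212°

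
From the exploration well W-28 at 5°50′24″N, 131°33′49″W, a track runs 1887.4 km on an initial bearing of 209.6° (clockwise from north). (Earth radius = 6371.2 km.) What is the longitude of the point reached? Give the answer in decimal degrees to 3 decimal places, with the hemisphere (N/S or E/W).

W-28: φ = +5.84000°, λ = -131.56361°
δ = d/R = 1887.4/6371.2 = 0.296239 rad
φ₂ = arcsin(sin φ₁ cos δ + cos φ₁ sin δ cos θ)
   = arcsin(0.10175·0.95644 + 0.99481·0.29193·-0.86949) = -8.92791°
λ₂ = λ₁ + atan2(sin θ sin δ cos φ₁, cos δ − sin φ₁ sin φ₂) = -139.95664°

139.957°W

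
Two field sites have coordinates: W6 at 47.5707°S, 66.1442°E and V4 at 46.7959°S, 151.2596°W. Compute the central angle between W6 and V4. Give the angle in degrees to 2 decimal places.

80.15°

Δφ = 0.7748°,  Δλ = 142.5962°
a = sin²(Δφ/2) + cos φ₁ cos φ₂ sin²(Δλ/2) = 0.414443
c = 2·arcsin(√a) = 1.398837 rad = 80.1474°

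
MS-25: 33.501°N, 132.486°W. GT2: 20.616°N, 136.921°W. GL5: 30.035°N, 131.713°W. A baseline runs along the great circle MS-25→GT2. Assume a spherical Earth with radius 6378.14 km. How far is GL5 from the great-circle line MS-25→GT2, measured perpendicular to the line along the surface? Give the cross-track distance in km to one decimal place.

δ₁₃ = central angle MS-25→GL5 = 0.061570 rad  (haversine)
θ₁₃ = bearing MS-25→GL5 = 169.058°,  θ₁₂ = bearing MS-25→GT2 = 198.099°
dₓₜ = R·arcsin(sin δ₁₃ · sin(θ₁₃ − θ₁₂)) = 6378.14·arcsin(0.06153·sin(-29.041°)) = -190.539 km
|dₓₜ| = 190.539 km

190.5 km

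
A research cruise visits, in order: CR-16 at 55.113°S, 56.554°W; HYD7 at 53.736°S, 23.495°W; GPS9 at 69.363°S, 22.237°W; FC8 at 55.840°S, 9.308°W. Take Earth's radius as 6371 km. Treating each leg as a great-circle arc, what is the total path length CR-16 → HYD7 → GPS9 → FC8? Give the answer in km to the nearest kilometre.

5498 km

CR-16→HYD7: c = 0.333383 rad, d = 2123.98 km
HYD7→GPS9: c = 0.272929 rad, d = 1738.83 km
GPS9→FC8: c = 0.256598 rad, d = 1634.79 km
Total = 2123.98 + 1738.83 + 1634.79 = 5497.60 km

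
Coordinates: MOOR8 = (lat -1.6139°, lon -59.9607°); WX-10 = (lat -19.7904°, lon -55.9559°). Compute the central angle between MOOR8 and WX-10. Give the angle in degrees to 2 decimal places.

18.59°

Δφ = -18.1765°,  Δλ = 4.0048°
a = sin²(Δφ/2) + cos φ₁ cos φ₂ sin²(Δλ/2) = 0.026098
c = 2·arcsin(√a) = 0.324521 rad = 18.5937°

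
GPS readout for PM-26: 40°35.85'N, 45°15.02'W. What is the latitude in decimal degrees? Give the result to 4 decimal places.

40° + 35.85′/60 = 40 + 0.59750 = 40.5975°

40.5975°N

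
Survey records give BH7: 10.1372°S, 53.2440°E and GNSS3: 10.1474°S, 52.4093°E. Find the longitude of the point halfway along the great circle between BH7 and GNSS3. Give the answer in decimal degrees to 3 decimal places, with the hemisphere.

52.827°E

Bx = cos φ₂ cos Δλ = 0.984253,  By = cos φ₂ sin Δλ = -0.014340
φₘ = atan2(sin φ₁ + sin φ₂, √((cos φ₁ + Bx)² + By²)) = -10.14256°
λₘ = λ₁ + atan2(By, cos φ₁ + Bx) = 52.82666°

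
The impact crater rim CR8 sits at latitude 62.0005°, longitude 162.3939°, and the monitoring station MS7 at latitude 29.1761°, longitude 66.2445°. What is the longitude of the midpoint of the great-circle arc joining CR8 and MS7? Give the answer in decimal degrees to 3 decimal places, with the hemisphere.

95.809°E

Bx = cos φ₂ cos Δλ = -0.093530,  By = cos φ₂ sin Δλ = -0.868102
φₘ = atan2(sin φ₁ + sin φ₂, √((cos φ₁ + Bx)² + By²)) = 55.38309°
λₘ = λ₁ + atan2(By, cos φ₁ + Bx) = 95.80904°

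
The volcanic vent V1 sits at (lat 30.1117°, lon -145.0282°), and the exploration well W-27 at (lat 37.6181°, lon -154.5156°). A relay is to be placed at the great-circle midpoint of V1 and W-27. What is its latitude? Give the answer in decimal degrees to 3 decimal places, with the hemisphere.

Bx = cos φ₂ cos Δλ = 0.781262,  By = cos φ₂ sin Δλ = -0.130562
φₘ = atan2(sin φ₁ + sin φ₂, √((cos φ₁ + Bx)² + By²)) = 33.95575°
λₘ = λ₁ + atan2(By, cos φ₁ + Bx) = -149.56259°

33.956°N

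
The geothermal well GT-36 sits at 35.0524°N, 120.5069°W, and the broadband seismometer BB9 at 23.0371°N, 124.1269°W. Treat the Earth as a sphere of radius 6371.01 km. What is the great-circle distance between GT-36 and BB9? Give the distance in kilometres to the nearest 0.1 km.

Δφ = -12.0153°,  Δλ = -3.6200°
a = sin²(Δφ/2) + cos φ₁ cos φ₂ sin²(Δλ/2) = 0.011706
c = 2·arcsin(√a) = 0.216809 rad = 12.4222°
d = R·c = 6371.01 × 0.216809 = 1381.3 km

1381.3 km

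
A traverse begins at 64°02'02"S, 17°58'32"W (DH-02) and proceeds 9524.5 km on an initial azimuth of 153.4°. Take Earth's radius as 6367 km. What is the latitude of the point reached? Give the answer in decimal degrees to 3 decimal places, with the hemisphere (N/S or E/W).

27.236°S

DH-02: φ = -64.03389°, λ = -17.97556°
δ = d/R = 9524.5/6367 = 1.495916 rad
φ₂ = arcsin(sin φ₁ cos δ + cos φ₁ sin δ cos θ)
   = arcsin(-0.89905·0.07481 + 0.43784·0.99720·-0.89415) = -27.23603°
λ₂ = λ₁ + atan2(sin θ sin δ cos φ₁, cos δ − sin φ₁ sin φ₂) = 131.87999°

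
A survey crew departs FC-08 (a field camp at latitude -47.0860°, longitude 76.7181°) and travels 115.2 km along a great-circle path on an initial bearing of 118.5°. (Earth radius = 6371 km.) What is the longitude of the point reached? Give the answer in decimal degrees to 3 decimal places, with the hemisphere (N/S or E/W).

78.068°E

δ = d/R = 115.2/6371 = 0.018082 rad
φ₂ = arcsin(sin φ₁ cos δ + cos φ₁ sin δ cos θ)
   = arcsin(-0.73238·0.99984 + 0.68090·0.01808·-0.47716) = -47.57247°
λ₂ = λ₁ + atan2(sin θ sin δ cos φ₁, cos δ − sin φ₁ sin φ₂) = 78.06768°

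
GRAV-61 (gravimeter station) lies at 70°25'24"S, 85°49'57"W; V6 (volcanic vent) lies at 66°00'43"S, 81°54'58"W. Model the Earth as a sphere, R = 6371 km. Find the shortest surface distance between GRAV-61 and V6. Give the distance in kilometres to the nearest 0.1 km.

GRAV-61: φ = -70.42333°, λ = -85.83250°
V6: φ = -66.01194°, λ = -81.91611°
Δφ = 4.4114°,  Δλ = 3.9164°
a = sin²(Δφ/2) + cos φ₁ cos φ₂ sin²(Δλ/2) = 0.001640
c = 2·arcsin(√a) = 0.081024 rad = 4.6423°
d = R·c = 6371 × 0.081024 = 516.2 km

516.2 km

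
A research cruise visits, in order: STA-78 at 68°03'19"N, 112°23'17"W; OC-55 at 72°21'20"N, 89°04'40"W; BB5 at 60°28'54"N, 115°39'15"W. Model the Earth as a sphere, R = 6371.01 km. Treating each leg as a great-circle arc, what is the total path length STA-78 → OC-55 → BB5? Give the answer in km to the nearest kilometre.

STA-78: φ = +68.05528°, λ = -112.38806°
OC-55: φ = +72.35556°, λ = -89.07778°
BB5: φ = +60.48167°, λ = -115.65417°
STA-78→OC-55: c = 0.155471 rad, d = 990.51 km
OC-55→BB5: c = 0.273531 rad, d = 1742.67 km
Total = 990.51 + 1742.67 = 2733.17 km

2733 km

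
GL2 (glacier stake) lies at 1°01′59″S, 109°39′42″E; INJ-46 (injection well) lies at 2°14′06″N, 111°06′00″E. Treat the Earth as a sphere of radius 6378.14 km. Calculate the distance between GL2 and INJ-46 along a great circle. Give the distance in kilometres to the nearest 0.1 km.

397.5 km

GL2: φ = -1.03306°, λ = +109.66167°
INJ-46: φ = +2.23500°, λ = +111.10000°
Δφ = 3.2681°,  Δλ = 1.4383°
a = sin²(Δφ/2) + cos φ₁ cos φ₂ sin²(Δλ/2) = 0.000971
c = 2·arcsin(√a) = 0.062316 rad = 3.5705°
d = R·c = 6378.14 × 0.062316 = 397.5 km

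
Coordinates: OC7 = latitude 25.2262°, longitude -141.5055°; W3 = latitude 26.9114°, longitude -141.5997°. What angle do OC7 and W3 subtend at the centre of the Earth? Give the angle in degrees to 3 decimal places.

Δφ = 1.6852°,  Δλ = -0.0942°
a = sin²(Δφ/2) + cos φ₁ cos φ₂ sin²(Δλ/2) = 0.000217
c = 2·arcsin(√a) = 0.029449 rad = 1.6873°

1.687°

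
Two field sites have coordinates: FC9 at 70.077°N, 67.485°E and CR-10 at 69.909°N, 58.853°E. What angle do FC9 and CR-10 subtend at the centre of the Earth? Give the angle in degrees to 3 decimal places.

Δφ = -0.1680°,  Δλ = -8.6320°
a = sin²(Δφ/2) + cos φ₁ cos φ₂ sin²(Δλ/2) = 0.000665
c = 2·arcsin(√a) = 0.051585 rad = 2.9556°

2.956°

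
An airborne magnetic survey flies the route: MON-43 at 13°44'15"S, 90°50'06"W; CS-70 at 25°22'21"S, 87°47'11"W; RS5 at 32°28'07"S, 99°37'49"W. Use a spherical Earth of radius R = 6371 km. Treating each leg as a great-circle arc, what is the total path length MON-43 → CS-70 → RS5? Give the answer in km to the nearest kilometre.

MON-43: φ = -13.73750°, λ = -90.83500°
CS-70: φ = -25.37250°, λ = -87.78639°
RS5: φ = -32.46861°, λ = -99.63028°
MON-43→CS-70: c = 0.209139 rad, d = 1332.42 km
CS-70→RS5: c = 0.219018 rad, d = 1395.37 km
Total = 1332.42 + 1395.37 = 2727.79 km

2728 km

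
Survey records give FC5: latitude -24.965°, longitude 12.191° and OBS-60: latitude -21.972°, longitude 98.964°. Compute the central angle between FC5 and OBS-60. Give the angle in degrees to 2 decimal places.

78.16°

Δφ = 2.9930°,  Δλ = 86.7730°
a = sin²(Δφ/2) + cos φ₁ cos φ₂ sin²(Δλ/2) = 0.397379
c = 2·arcsin(√a) = 1.364085 rad = 78.1563°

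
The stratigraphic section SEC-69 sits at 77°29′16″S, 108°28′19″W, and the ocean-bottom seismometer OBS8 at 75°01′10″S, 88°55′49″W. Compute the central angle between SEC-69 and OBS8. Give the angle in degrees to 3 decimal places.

SEC-69: φ = -77.48778°, λ = -108.47194°
OBS8: φ = -75.01944°, λ = -88.93028°
Δφ = 2.4683°,  Δλ = 19.5417°
a = sin²(Δφ/2) + cos φ₁ cos φ₂ sin²(Δλ/2) = 0.002077
c = 2·arcsin(√a) = 0.091175 rad = 5.2240°

5.224°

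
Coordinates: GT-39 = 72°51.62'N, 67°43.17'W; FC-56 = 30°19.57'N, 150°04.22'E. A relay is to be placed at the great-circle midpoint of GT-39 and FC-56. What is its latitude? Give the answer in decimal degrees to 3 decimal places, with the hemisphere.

GT-39: φ = +72.86033°, λ = -67.71950°
FC-56: φ = +30.32617°, λ = +150.07033°
Bx = cos φ₂ cos Δλ = -0.682128,  By = cos φ₂ sin Δλ = -0.528919
φₘ = atan2(sin φ₁ + sin φ₂, √((cos φ₁ + Bx)² + By²)) = 65.82439°
λₘ = λ₁ + atan2(By, cos φ₁ + Bx) = 166.05822°

65.824°N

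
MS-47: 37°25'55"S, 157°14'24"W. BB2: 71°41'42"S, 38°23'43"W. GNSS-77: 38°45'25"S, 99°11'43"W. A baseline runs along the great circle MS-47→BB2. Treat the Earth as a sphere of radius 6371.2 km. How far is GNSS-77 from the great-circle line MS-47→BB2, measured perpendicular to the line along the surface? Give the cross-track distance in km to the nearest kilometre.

MS-47: φ = -37.43194°, λ = -157.24000°
BB2: φ = -71.69500°, λ = -38.39528°
GNSS-77: φ = -38.75694°, λ = -99.19528°
δ₁₃ = central angle MS-47→GNSS-77 = 0.783800 rad  (haversine)
θ₁₃ = bearing MS-47→GNSS-77 = 110.414°,  θ₁₂ = bearing MS-47→BB2 = 161.986°
dₓₜ = R·arcsin(sin δ₁₃ · sin(θ₁₃ − θ₁₂)) = 6371.2·arcsin(0.70598·sin(-51.572°)) = -3733.676 km
|dₓₜ| = 3733.676 km

3734 km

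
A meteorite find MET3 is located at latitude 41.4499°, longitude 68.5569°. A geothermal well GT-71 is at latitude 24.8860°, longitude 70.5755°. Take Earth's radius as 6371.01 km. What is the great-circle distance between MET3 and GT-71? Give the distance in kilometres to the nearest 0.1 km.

Δφ = -16.5639°,  Δλ = 2.0186°
a = sin²(Δφ/2) + cos φ₁ cos φ₂ sin²(Δλ/2) = 0.020960
c = 2·arcsin(√a) = 0.290571 rad = 16.6485°
d = R·c = 6371.01 × 0.290571 = 1851.2 km

1851.2 km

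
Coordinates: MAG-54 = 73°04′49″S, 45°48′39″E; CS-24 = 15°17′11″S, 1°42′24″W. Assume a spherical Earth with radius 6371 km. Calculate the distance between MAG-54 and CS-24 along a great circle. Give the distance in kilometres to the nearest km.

MAG-54: φ = -73.08028°, λ = +45.81083°
CS-24: φ = -15.28639°, λ = -1.70667°
Δφ = 57.7939°,  Δλ = -47.5175°
a = sin²(Δφ/2) + cos φ₁ cos φ₂ sin²(Δλ/2) = 0.279085
c = 2·arcsin(√a) = 1.113159 rad = 63.7793°
d = R·c = 6371 × 1.113159 = 7091.9 km

7092 km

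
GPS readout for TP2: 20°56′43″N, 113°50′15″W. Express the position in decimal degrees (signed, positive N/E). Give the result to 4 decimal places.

lat: 20.9453° N → +20.9453°
lon: 113.8375° W → -113.8375°

+20.9453°, -113.8375°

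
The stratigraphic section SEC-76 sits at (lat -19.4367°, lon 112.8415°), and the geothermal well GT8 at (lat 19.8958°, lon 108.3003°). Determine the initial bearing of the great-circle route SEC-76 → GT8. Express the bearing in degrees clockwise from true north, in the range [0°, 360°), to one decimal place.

Δλ = -4.5412°
y = sin Δλ · cos φ₂ = -0.074450
x = cos φ₁ sin φ₂ − sin φ₁ cos φ₂ cos Δλ = 0.632837
θ = atan2(y, x) = -6.7097° → 353.2903° (mod 360°)

353.3°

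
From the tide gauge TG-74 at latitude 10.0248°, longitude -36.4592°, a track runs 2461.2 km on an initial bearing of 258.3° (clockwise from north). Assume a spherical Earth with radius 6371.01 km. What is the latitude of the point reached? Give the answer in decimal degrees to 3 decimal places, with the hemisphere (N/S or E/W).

δ = d/R = 2461.2/6371.01 = 0.386312 rad
φ₂ = arcsin(sin φ₁ cos δ + cos φ₁ sin δ cos θ)
   = arcsin(0.17407·0.92630 + 0.98473·0.37678·-0.20279) = 4.93395°
λ₂ = λ₁ + atan2(sin θ sin δ cos φ₁, cos δ − sin φ₁ sin φ₂) = -58.19449°

4.934°N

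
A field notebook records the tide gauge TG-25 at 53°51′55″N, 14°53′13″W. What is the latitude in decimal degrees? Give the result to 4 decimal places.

53° + 51′/60 + 55″/3600 = 53 + 0.85000 + 0.01528 = 53.8653°

53.8653°N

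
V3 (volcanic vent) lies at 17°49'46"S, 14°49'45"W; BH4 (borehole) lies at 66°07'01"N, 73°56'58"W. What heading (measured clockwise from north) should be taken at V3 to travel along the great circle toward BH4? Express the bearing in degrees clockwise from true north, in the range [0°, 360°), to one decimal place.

V3: φ = -17.82944°, λ = -14.82917°
BH4: φ = +66.11694°, λ = -73.94944°
Δλ = -59.1203°
y = sin Δλ · cos φ₂ = -0.347479
x = cos φ₁ sin φ₂ − sin φ₁ cos φ₂ cos Δλ = 0.934082
θ = atan2(y, x) = -20.4052° → 339.5948° (mod 360°)

339.6°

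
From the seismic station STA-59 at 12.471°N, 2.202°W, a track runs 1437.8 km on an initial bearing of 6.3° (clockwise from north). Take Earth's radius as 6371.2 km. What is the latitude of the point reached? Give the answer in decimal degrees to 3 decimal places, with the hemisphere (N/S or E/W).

25.317°N

δ = d/R = 1437.8/6371.2 = 0.225672 rad
φ₂ = arcsin(sin φ₁ cos δ + cos φ₁ sin δ cos θ)
   = arcsin(0.21595·0.97464 + 0.97641·0.22376·0.99396) = 25.31738°
λ₂ = λ₁ + atan2(sin θ sin δ cos φ₁, cos δ − sin φ₁ sin φ₂) = -0.64547°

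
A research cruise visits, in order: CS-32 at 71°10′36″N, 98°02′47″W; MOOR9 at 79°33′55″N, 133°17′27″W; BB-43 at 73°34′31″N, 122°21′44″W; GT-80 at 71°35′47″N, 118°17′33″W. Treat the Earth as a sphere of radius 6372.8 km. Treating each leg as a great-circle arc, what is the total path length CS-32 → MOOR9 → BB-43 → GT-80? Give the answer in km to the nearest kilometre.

2300 km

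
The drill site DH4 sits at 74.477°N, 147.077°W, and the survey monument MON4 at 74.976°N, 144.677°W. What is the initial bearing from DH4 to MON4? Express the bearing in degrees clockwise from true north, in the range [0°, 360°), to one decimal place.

Δλ = 2.4000°
y = sin Δλ · cos φ₂ = 0.010855
x = cos φ₁ sin φ₂ − sin φ₁ cos φ₂ cos Δλ = 0.008928
θ = atan2(y, x) = 50.5633° → 50.5633° (mod 360°)

50.6°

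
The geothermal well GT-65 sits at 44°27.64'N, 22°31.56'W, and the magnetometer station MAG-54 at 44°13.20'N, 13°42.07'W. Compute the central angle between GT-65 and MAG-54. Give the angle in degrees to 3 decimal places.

6.313°

GT-65: φ = +44.46067°, λ = -22.52600°
MAG-54: φ = +44.22000°, λ = -13.70117°
Δφ = -0.2407°,  Δλ = 8.8248°
a = sin²(Δφ/2) + cos φ₁ cos φ₂ sin²(Δλ/2) = 0.003032
c = 2·arcsin(√a) = 0.110183 rad = 6.3130°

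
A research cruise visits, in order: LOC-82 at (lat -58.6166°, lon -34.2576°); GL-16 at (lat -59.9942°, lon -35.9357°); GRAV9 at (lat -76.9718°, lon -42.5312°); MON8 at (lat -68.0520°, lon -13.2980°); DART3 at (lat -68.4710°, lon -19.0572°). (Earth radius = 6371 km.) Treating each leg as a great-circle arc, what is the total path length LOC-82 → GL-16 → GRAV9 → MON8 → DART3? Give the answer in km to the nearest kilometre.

3690 km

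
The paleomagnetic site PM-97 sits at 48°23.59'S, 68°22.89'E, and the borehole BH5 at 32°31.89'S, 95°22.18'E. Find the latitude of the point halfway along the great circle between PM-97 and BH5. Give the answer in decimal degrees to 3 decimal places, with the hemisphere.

41.244°S

PM-97: φ = -48.39317°, λ = +68.38150°
BH5: φ = -32.53150°, λ = +95.36967°
Bx = cos φ₂ cos Δλ = 0.751283,  By = cos φ₂ sin Δλ = 0.382602
φₘ = atan2(sin φ₁ + sin φ₂, √((cos φ₁ + Bx)² + By²)) = -41.24438°
λₘ = λ₁ + atan2(By, cos φ₁ + Bx) = 83.50888°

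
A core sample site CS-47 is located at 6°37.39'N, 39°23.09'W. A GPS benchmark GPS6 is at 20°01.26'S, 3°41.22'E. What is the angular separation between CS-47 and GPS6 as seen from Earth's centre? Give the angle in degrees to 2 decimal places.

50.04°

CS-47: φ = +6.62317°, λ = -39.38483°
GPS6: φ = -20.02100°, λ = +3.68700°
Δφ = -26.6442°,  Δλ = 43.0718°
a = sin²(Δφ/2) + cos φ₁ cos φ₂ sin²(Δλ/2) = 0.178858
c = 2·arcsin(√a) = 0.873322 rad = 50.0377°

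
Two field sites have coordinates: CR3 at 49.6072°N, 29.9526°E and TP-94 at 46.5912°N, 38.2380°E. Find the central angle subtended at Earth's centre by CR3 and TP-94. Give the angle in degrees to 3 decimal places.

Δφ = -3.0160°,  Δλ = 8.2854°
a = sin²(Δφ/2) + cos φ₁ cos φ₂ sin²(Δλ/2) = 0.003017
c = 2·arcsin(√a) = 0.109902 rad = 6.2969°

6.297°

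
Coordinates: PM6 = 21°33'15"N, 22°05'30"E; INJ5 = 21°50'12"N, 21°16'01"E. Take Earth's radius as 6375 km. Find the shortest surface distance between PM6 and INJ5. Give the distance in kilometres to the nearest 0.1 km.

90.9 km

PM6: φ = +21.55417°, λ = +22.09167°
INJ5: φ = +21.83667°, λ = +21.26694°
Δφ = 0.2825°,  Δλ = -0.8247°
a = sin²(Δφ/2) + cos φ₁ cos φ₂ sin²(Δλ/2) = 0.000051
c = 2·arcsin(√a) = 0.014254 rad = 0.8167°
d = R·c = 6375 × 0.014254 = 90.9 km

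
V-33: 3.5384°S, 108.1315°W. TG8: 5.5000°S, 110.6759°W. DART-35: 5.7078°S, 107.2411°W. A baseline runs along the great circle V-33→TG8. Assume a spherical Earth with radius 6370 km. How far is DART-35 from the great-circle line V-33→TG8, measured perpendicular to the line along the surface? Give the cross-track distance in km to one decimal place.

δ₁₃ = central angle V-33→DART-35 = 0.040909 rad  (haversine)
θ₁₃ = bearing V-33→DART-35 = 157.785°,  θ₁₂ = bearing V-33→TG8 = 232.189°
dₓₜ = R·arcsin(sin δ₁₃ · sin(θ₁₃ − θ₁₂)) = 6370·arcsin(0.04090·sin(-74.404°)) = -250.989 km
|dₓₜ| = 250.989 km

251.0 km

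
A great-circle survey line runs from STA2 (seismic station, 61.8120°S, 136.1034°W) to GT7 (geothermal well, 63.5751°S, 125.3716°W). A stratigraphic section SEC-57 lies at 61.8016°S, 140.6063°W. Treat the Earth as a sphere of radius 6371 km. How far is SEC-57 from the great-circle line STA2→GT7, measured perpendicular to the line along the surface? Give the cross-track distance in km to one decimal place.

104.1 km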